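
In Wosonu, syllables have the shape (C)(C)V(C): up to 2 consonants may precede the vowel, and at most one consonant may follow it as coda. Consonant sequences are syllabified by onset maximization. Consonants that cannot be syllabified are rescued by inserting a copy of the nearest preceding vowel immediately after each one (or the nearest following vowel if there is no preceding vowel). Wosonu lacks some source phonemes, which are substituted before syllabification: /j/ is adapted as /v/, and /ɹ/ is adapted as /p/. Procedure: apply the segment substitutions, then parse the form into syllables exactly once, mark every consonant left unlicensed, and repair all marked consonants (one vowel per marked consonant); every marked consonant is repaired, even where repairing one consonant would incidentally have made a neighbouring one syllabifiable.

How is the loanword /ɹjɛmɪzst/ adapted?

pvɛmɪzsɪtɪ

Substitution: /ɹ/ → /p/, /j/ → /v/, giving /pvɛmɪzst/.
The consonants /s/, /t/ cannot be parsed into a legal (C)(C)V(C) syllable (at most one coda consonant is licensed; onsets may contain at most 2 consonants).
Epenthesis after each stranded consonant: /s/ → /sɪ/, /t/ → /tɪ/.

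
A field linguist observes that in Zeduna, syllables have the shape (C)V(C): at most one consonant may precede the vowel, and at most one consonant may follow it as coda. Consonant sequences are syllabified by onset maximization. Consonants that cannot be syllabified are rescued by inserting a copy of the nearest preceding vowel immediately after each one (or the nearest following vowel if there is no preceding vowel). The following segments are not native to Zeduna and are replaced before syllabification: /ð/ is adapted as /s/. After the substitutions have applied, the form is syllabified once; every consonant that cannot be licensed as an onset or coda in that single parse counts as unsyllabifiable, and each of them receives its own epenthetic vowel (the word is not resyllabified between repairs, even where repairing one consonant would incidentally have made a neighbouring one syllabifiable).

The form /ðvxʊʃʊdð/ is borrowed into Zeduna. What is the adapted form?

Substitution: /ð/ → /s/, giving /svxʊʃʊds/.
Syllabifying with onset maximization leaves /s/, /v/, /s/ stranded (at most one coda consonant is licensed; onsets are limited to one consonant).
Each unlicensed consonant becomes the onset of a new syllable: /s/ → /sʊ/, /v/ → /vʊ/, /s/ → /sʊ/.

sʊvʊxʊʃʊdsʊ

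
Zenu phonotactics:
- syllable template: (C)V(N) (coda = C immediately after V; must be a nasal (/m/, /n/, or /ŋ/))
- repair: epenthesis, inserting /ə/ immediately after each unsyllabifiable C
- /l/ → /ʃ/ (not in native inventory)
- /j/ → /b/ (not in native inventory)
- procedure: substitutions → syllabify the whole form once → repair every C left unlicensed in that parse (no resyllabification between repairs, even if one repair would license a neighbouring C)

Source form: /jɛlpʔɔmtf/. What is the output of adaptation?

bɛʃəpəʔɔmtəfə

Substitution: /j/ → /b/, /l/ → /ʃ/, giving /bɛʃpʔɔmtf/.
The consonants /ʃ/, /p/, /t/, /f/ cannot be parsed into a legal (C)V(N) syllable (only a nasal (/m/, /n/, or /ŋ/) is licensed in coda position; onsets are limited to one consonant).
Inserting the epenthetic vowel yields /ʃ/ → /ʃə/, /p/ → /pə/, /t/ → /tə/, /f/ → /fə/.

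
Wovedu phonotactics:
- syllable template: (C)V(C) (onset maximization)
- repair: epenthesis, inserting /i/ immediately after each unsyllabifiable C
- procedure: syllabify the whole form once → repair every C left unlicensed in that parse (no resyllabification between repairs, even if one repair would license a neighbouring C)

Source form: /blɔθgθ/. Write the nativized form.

The consonants /b/, /g/, /θ/ cannot be parsed into a legal (C)V(C) syllable (at most one coda consonant is licensed; onsets are limited to one consonant).
Inserting the epenthetic vowel yields /b/ → /bi/, /g/ → /gi/, /θ/ → /θi/.

bilɔθgiθi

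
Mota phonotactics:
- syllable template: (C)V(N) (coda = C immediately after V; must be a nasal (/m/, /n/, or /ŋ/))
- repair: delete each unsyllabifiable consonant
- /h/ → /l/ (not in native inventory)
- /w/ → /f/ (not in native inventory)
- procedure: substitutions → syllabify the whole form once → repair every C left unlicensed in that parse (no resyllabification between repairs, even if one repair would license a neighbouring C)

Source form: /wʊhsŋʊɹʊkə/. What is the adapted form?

fʊŋʊɹʊkə

Substitution: /w/ → /f/, /h/ → /l/, giving /fʊlsŋʊɹʊkə/.
Under (C)V(N), the unsyllabifiable consonants are /l/, /s/ (only a nasal (/m/, /n/, or /ŋ/) is licensed in coda position; onsets are limited to one consonant).
Deleting the stranded consonants removes /l/, /s/.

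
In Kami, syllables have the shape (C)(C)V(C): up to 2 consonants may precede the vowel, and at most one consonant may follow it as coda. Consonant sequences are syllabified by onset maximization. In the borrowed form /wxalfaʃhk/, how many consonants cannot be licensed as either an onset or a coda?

2

Syllabifying with onset maximization leaves /h/, /k/ stranded (at most one coda consonant is licensed; onsets may contain at most 2 consonants).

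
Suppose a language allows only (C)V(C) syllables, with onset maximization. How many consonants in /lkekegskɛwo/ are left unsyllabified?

2

Under (C)V(C), the unsyllabifiable consonants are /l/, /s/ (at most one coda consonant is licensed; onsets are limited to one consonant).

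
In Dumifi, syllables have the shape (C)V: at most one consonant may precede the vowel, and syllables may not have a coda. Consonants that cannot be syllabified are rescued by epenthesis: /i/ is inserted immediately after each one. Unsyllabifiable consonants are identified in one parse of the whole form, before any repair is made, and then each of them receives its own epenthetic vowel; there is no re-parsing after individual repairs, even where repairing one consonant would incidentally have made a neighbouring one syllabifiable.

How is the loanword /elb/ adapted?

elibi

Syllabifying with onset maximization leaves /l/, /b/ stranded (no codas are permitted; onsets are limited to one consonant).
Each unlicensed consonant becomes the onset of a new syllable: /l/ → /li/, /b/ → /bi/.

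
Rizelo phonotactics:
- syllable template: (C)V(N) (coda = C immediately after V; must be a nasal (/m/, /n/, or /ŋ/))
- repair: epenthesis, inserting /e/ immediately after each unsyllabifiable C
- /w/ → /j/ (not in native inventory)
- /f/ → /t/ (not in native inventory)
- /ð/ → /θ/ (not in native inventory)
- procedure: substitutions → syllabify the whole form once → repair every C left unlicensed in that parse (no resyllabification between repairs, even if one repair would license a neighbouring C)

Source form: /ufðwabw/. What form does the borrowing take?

uteθejabeje

Substitution: /f/ → /t/, /ð/ → /θ/, /w/ → /j/, giving /utθjabj/.
Under (C)V(N), the unsyllabifiable consonants are /t/, /θ/, /b/, /j/ (only a nasal (/m/, /n/, or /ŋ/) is licensed in coda position; onsets are limited to one consonant).
Each unlicensed consonant becomes the onset of a new syllable: /t/ → /te/, /θ/ → /θe/, /b/ → /be/, /j/ → /je/.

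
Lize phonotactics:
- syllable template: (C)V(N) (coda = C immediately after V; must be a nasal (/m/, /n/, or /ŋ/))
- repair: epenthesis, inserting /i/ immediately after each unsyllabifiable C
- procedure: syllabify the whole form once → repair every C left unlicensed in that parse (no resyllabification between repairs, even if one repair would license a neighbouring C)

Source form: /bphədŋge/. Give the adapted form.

Under (C)V(N), the unsyllabifiable consonants are /b/, /p/, /d/, /ŋ/ (only a nasal (/m/, /n/, or /ŋ/) is licensed in coda position; onsets are limited to one consonant).
Inserting the epenthetic vowel yields /b/ → /bi/, /p/ → /pi/, /d/ → /di/, /ŋ/ → /ŋi/.

bipihədiŋige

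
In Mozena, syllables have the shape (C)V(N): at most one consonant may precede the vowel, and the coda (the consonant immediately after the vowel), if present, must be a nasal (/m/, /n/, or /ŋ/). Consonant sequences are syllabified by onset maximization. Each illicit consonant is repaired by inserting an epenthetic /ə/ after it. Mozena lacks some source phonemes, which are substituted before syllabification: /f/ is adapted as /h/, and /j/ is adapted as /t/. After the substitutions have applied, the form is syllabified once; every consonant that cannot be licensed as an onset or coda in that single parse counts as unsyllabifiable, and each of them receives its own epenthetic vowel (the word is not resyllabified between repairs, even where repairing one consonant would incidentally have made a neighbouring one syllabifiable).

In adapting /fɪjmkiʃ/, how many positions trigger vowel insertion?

3

After substitution the input is /hɪtmkiʃ/.
The unsyllabifiable consonants are /t/, /m/, /ʃ/; each receives one epenthetic vowel.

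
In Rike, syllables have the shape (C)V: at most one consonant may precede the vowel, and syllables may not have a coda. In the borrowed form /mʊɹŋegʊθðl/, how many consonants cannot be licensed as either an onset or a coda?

4

Syllabifying with onset maximization leaves /ɹ/, /θ/, /ð/, /l/ stranded (no codas are permitted; onsets are limited to one consonant).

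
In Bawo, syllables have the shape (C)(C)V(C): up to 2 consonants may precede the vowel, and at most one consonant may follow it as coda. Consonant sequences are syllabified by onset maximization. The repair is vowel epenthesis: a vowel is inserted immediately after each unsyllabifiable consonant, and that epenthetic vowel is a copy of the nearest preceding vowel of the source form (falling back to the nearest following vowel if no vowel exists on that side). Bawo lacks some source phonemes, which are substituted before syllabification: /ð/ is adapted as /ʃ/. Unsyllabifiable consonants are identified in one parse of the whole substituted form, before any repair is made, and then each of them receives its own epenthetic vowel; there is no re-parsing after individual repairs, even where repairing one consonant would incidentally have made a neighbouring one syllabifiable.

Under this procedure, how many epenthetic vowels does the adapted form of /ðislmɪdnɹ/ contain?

After substitution the input is /ʃislmɪdnɹ/.
The unsyllabifiable consonants are /n/, /ɹ/; each receives one epenthetic vowel.

2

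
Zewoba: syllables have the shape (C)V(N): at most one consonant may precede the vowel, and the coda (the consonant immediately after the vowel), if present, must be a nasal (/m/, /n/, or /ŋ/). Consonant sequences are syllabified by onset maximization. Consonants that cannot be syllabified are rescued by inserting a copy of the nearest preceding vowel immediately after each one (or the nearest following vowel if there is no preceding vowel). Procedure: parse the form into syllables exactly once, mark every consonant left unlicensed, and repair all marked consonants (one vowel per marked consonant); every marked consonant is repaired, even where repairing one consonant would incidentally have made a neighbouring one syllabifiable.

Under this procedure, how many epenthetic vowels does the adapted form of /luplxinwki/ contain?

3

The unsyllabifiable consonants are /p/, /l/, /w/; each receives one epenthetic vowel.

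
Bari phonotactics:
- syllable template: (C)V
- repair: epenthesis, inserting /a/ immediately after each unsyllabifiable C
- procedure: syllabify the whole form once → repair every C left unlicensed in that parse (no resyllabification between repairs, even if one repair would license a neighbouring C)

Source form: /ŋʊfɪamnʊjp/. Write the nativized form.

ŋʊfɪamanʊjapa

The consonants /m/, /j/, /p/ cannot be parsed into a legal (C)V syllable (no codas are permitted; onsets are limited to one consonant).
Each unlicensed consonant becomes the onset of a new syllable: /m/ → /ma/, /j/ → /ja/, /p/ → /pa/.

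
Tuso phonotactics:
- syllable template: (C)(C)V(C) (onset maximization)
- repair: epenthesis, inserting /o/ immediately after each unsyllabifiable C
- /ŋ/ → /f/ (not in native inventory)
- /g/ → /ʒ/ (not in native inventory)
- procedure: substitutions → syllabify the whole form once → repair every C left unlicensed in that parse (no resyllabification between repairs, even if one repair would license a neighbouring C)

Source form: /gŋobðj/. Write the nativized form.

Substitution: /g/ → /ʒ/, /ŋ/ → /f/, giving /ʒfobðj/.
Under (C)(C)V(C), the unsyllabifiable consonants are /ð/, /j/ (at most one coda consonant is licensed; onsets may contain at most 2 consonants).
Each unlicensed consonant becomes the onset of a new syllable: /ð/ → /ðo/, /j/ → /jo/.

ʒfobðojo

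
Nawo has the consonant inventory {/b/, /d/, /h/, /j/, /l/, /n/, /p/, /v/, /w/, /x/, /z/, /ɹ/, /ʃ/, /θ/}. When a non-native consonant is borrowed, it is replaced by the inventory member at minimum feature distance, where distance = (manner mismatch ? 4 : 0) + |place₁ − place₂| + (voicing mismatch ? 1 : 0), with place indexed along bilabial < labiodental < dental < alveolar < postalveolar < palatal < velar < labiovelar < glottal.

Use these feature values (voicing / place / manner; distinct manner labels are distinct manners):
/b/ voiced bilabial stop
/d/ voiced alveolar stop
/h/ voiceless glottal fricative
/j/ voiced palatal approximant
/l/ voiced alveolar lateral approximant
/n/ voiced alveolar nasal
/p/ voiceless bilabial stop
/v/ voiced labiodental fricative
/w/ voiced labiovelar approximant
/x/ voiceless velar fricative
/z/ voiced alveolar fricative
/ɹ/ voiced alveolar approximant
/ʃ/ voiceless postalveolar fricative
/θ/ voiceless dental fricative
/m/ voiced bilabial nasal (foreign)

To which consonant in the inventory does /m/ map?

/n/ is closest: same manner (nasal), place distance 3 (bilabial→alveolar), same voicing; total 3. Next closest is /b/ at distance 4.

n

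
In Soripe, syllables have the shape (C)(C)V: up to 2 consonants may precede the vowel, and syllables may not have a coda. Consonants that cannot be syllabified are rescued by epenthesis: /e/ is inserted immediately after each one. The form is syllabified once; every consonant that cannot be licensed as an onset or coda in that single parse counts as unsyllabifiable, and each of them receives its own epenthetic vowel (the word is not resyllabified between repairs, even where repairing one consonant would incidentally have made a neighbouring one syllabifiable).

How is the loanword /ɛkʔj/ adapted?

Under (C)(C)V, the unsyllabifiable consonants are /k/, /ʔ/, /j/ (no codas are permitted; onsets may contain at most 2 consonants).
Each unlicensed consonant becomes the onset of a new syllable: /k/ → /ke/, /ʔ/ → /ʔe/, /j/ → /je/.

ɛkeʔeje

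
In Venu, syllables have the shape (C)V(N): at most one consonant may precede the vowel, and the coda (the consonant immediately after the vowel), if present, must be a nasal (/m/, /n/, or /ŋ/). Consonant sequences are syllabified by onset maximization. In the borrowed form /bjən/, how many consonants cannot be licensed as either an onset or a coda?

1

Under (C)V(N), the unsyllabifiable consonants are /b/ (only a nasal (/m/, /n/, or /ŋ/) is licensed in coda position; onsets are limited to one consonant).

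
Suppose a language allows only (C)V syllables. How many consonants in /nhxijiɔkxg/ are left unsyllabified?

Syllabifying with onset maximization leaves /n/, /h/, /k/, /x/, /g/ stranded (no codas are permitted; onsets are limited to one consonant).

5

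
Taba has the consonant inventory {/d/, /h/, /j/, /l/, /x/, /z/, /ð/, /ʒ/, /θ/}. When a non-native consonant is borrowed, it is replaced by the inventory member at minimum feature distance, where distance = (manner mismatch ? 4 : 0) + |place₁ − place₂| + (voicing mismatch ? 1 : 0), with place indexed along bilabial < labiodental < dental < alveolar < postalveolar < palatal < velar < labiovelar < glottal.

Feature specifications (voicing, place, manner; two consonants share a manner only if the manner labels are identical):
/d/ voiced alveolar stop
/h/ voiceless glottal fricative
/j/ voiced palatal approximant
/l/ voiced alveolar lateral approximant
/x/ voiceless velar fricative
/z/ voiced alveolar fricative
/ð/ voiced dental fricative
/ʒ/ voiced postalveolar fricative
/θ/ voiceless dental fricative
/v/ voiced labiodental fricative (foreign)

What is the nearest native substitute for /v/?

ð

/ð/ is closest: same manner (fricative), place distance 1 (labiodental→dental), same voicing; total 1. Next closest is /z/ at distance 2.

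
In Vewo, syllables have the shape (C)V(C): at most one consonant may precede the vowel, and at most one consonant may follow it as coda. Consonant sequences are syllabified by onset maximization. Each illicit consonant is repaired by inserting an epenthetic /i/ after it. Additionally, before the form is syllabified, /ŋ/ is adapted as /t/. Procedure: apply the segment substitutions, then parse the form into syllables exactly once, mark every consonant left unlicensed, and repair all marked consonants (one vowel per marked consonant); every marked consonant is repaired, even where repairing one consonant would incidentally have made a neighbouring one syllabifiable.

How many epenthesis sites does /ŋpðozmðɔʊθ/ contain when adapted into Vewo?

3

After substitution the input is /tpðozmðɔʊθ/.
The unsyllabifiable consonants are /t/, /p/, /m/; each receives one epenthetic vowel.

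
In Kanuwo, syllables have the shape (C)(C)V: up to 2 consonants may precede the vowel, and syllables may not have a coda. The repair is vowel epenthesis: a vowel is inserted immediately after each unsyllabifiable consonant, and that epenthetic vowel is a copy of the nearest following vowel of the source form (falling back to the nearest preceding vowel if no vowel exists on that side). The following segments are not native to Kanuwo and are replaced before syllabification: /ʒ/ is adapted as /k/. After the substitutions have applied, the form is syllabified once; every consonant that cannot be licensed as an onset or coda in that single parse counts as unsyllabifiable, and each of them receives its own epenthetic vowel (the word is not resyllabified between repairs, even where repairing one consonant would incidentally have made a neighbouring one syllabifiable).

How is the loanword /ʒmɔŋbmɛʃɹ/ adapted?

kmɔŋɛbmɛʃɛɹɛ

Substitution: /ʒ/ → /k/, giving /kmɔŋbmɛʃɹ/.
Under (C)(C)V, the unsyllabifiable consonants are /ŋ/, /ʃ/, /ɹ/ (no codas are permitted; onsets may contain at most 2 consonants).
Inserting the epenthetic vowel yields /ŋ/ → /ŋɛ/, /ʃ/ → /ʃɛ/, /ɹ/ → /ɹɛ/.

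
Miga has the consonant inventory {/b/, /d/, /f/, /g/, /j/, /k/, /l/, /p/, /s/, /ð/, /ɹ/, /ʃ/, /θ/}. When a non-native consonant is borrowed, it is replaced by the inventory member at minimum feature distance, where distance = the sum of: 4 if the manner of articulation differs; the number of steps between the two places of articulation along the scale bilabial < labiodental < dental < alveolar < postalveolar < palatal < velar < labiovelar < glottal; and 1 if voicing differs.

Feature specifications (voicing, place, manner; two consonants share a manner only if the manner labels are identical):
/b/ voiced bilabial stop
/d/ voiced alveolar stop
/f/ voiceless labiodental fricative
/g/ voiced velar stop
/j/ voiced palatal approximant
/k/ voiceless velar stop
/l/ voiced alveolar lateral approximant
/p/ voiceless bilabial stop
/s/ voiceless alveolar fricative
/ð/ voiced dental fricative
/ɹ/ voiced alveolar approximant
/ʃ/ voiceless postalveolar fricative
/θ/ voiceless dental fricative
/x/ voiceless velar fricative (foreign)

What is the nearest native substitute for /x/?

/ʃ/ is closest: same manner (fricative), place distance 2 (velar→postalveolar), same voicing; total 2. Next closest is /s/ at distance 3.

ʃ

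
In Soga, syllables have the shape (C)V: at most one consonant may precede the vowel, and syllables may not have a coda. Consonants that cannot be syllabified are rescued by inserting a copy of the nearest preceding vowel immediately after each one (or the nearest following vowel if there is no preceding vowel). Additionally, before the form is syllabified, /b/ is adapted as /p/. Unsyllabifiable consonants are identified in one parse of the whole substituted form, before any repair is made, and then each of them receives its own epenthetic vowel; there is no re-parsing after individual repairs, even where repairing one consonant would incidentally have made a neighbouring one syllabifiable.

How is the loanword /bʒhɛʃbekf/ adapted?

pɛʒɛhɛʃɛpekefe

Substitution: /b/ → /p/, giving /pʒhɛʃpekf/.
Syllabifying with onset maximization leaves /p/, /ʒ/, /ʃ/, /k/, /f/ stranded (no codas are permitted; onsets are limited to one consonant).
Each unlicensed consonant becomes the onset of a new syllable: /p/ → /pɛ/, /ʒ/ → /ʒɛ/, /ʃ/ → /ʃɛ/, /k/ → /ke/, /f/ → /fe/.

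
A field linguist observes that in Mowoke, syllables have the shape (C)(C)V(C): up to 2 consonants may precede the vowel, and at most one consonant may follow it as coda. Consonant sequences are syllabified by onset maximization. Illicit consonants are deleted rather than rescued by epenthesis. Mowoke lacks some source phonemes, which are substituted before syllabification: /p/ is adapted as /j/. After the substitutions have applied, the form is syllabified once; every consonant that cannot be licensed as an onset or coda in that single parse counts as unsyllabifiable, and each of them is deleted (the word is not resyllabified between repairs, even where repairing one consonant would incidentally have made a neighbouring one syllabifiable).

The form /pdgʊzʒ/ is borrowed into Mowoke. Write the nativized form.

dgʊz

Substitution: /p/ → /j/, giving /jdgʊzʒ/.
Syllabifying with onset maximization leaves /j/, /ʒ/ stranded (at most one coda consonant is licensed; onsets may contain at most 2 consonants).
Deletion applies to /j/, /ʒ/.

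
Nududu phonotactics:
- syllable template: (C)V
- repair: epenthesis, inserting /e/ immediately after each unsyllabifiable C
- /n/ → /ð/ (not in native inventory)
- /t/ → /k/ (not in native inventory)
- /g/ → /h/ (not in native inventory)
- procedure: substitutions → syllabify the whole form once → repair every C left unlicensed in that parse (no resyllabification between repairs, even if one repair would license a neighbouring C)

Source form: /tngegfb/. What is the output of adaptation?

Substitution: /t/ → /k/, /n/ → /ð/, /g/ → /h/, giving /kðhehfb/.
Under (C)V, the unsyllabifiable consonants are /k/, /ð/, /h/, /f/, /b/ (no codas are permitted; onsets are limited to one consonant).
Each unlicensed consonant becomes the onset of a new syllable: /k/ → /ke/, /ð/ → /ðe/, /h/ → /he/, /f/ → /fe/, /b/ → /be/.

keðehehefebe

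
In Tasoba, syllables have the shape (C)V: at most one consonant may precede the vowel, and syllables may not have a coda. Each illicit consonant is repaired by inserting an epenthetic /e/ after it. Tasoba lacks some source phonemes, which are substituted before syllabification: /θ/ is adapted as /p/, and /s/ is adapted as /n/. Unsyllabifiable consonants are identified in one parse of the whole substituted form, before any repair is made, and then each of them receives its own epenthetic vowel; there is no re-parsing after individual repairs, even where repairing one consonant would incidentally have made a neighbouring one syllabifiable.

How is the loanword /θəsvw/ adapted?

Substitution: /θ/ → /p/, /s/ → /n/, giving /pənvw/.
The consonants /n/, /v/, /w/ cannot be parsed into a legal (C)V syllable (no codas are permitted; onsets are limited to one consonant).
Inserting the epenthetic vowel yields /n/ → /ne/, /v/ → /ve/, /w/ → /we/.

pənevewe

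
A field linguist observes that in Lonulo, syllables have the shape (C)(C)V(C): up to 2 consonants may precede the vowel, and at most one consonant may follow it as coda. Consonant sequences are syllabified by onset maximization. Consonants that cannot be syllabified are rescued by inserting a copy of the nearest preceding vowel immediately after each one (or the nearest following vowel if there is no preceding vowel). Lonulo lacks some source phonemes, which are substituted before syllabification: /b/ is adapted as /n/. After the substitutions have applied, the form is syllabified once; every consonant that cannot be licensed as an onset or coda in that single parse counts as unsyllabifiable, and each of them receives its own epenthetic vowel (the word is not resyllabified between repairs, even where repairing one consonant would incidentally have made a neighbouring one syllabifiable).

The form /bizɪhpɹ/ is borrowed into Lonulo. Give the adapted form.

Substitution: /b/ → /n/, giving /nizɪhpɹ/.
Syllabifying with onset maximization leaves /p/, /ɹ/ stranded (at most one coda consonant is licensed; onsets may contain at most 2 consonants).
Inserting the epenthetic vowel yields /p/ → /pɪ/, /ɹ/ → /ɹɪ/.

nizɪhpɪɹɪ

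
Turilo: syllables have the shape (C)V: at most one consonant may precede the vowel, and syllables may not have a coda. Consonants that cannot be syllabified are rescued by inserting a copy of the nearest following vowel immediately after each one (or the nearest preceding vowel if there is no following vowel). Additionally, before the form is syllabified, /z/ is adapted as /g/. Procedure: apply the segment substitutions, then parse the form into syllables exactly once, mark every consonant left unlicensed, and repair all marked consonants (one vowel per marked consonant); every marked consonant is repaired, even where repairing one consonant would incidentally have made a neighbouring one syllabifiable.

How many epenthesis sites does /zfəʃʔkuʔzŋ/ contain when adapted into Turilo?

After substitution the input is /gfəʃʔkuʔgŋ/.
The unsyllabifiable consonants are /g/, /ʃ/, /ʔ/, /ʔ/, /g/, /ŋ/; each receives one epenthetic vowel.

6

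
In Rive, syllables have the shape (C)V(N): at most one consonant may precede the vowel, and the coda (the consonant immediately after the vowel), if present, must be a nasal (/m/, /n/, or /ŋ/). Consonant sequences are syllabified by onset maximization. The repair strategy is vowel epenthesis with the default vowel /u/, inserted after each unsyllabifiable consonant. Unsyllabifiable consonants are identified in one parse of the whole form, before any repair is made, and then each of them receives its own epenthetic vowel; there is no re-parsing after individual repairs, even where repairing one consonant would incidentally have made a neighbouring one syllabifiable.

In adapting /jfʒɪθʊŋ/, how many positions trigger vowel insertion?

The unsyllabifiable consonants are /j/, /f/; each receives one epenthetic vowel.

2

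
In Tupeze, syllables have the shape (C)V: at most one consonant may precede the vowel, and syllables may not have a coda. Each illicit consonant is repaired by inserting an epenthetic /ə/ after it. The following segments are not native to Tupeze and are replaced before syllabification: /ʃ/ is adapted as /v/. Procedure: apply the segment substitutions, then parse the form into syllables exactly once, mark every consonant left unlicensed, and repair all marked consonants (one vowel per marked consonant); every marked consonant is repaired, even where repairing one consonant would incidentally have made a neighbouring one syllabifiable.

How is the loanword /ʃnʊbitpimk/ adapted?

vənʊbitəpiməkə

Substitution: /ʃ/ → /v/, giving /vnʊbitpimk/.
Under (C)V, the unsyllabifiable consonants are /v/, /t/, /m/, /k/ (no codas are permitted; onsets are limited to one consonant).
Epenthesis after each stranded consonant: /v/ → /və/, /t/ → /tə/, /m/ → /mə/, /k/ → /kə/.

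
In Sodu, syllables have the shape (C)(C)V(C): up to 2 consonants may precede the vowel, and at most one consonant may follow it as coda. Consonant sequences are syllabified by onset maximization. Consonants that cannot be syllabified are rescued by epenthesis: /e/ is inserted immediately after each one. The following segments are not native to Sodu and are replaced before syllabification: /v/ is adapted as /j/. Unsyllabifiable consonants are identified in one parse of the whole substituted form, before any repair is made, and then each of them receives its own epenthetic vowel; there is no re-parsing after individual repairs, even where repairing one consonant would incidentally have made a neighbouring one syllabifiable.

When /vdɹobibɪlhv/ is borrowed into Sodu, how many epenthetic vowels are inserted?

After substitution the input is /jdɹobibɪlhj/.
The unsyllabifiable consonants are /j/, /h/, /j/; each receives one epenthetic vowel.

3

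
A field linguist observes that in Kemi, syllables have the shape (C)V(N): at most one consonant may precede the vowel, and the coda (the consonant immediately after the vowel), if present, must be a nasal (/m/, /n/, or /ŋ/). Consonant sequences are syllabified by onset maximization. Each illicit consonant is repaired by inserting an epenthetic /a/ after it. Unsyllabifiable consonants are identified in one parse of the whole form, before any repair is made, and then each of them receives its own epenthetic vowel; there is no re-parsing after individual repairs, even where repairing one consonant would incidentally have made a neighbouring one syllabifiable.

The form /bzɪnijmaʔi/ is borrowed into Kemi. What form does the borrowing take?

The consonants /b/, /j/ cannot be parsed into a legal (C)V(N) syllable (only a nasal (/m/, /n/, or /ŋ/) is licensed in coda position; onsets are limited to one consonant).
Epenthesis after each stranded consonant: /b/ → /ba/, /j/ → /ja/.

bazɪnijamaʔi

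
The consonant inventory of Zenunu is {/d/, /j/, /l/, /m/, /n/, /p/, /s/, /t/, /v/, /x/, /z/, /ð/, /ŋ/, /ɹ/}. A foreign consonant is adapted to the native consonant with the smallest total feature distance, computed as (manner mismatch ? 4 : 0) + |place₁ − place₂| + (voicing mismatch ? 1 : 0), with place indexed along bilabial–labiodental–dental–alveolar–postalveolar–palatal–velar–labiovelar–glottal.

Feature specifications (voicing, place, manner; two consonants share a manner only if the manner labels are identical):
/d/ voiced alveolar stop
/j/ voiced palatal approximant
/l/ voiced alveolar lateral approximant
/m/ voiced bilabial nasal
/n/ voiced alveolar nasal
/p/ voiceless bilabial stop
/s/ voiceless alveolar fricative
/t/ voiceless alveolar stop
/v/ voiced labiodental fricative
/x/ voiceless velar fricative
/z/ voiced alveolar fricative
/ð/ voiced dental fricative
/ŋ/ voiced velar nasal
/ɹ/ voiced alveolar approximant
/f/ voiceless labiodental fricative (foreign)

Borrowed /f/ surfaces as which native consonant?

/v/ is closest: same manner (fricative), place distance 0 (labiodental→labiodental), voicing differs (+1); total 1. Next closest is /s/ at distance 2.

v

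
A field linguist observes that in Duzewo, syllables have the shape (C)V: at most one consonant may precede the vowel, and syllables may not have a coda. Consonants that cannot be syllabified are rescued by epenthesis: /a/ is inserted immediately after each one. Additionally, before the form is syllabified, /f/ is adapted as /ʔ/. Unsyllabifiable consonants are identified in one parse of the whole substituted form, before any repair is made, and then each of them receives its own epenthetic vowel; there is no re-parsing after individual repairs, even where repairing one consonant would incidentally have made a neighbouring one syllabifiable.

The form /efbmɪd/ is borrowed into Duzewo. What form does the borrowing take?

Substitution: /f/ → /ʔ/, giving /eʔbmɪd/.
The consonants /ʔ/, /b/, /d/ cannot be parsed into a legal (C)V syllable (no codas are permitted; onsets are limited to one consonant).
Inserting the epenthetic vowel yields /ʔ/ → /ʔa/, /b/ → /ba/, /d/ → /da/.

eʔabamɪda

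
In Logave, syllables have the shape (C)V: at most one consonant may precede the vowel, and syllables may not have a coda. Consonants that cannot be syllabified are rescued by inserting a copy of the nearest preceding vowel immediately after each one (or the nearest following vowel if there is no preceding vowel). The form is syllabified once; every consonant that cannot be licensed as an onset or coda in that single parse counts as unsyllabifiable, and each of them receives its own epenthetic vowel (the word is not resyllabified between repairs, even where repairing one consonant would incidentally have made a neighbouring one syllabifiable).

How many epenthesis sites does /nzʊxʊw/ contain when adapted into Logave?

The unsyllabifiable consonants are /n/, /w/; each receives one epenthetic vowel.

2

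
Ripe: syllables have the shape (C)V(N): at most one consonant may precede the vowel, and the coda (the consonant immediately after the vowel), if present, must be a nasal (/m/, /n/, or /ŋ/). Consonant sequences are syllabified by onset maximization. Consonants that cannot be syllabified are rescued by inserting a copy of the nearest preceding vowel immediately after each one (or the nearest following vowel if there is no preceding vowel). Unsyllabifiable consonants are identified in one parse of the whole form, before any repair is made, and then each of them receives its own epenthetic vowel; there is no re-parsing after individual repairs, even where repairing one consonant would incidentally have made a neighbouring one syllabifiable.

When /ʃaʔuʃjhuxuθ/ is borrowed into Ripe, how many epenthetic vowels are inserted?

The unsyllabifiable consonants are /ʃ/, /j/, /θ/; each receives one epenthetic vowel.

3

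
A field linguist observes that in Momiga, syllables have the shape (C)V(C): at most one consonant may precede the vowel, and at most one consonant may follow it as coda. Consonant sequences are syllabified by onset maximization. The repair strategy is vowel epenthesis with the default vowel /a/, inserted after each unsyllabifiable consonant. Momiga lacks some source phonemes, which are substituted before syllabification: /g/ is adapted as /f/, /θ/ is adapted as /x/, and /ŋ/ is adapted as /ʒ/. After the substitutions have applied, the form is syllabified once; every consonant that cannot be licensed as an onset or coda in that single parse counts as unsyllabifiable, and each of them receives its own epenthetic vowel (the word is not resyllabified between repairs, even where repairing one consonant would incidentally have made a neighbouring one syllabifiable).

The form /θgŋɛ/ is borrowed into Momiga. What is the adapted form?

Substitution: /θ/ → /x/, /g/ → /f/, /ŋ/ → /ʒ/, giving /xfʒɛ/.
Under (C)V(C), the unsyllabifiable consonants are /x/, /f/ (at most one coda consonant is licensed; onsets are limited to one consonant).
Each unlicensed consonant becomes the onset of a new syllable: /x/ → /xa/, /f/ → /fa/.

xafaʒɛ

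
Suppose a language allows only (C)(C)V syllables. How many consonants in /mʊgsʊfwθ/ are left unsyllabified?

Syllabifying with onset maximization leaves /f/, /w/, /θ/ stranded (no codas are permitted; onsets may contain at most 2 consonants).

3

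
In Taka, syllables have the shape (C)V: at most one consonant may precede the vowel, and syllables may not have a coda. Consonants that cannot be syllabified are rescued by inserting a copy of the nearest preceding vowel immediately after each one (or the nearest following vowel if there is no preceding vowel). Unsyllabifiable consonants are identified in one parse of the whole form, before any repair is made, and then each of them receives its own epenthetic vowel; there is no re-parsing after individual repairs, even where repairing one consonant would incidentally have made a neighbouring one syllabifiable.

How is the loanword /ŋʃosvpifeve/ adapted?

ŋoʃosovopifeve

Under (C)V, the unsyllabifiable consonants are /ŋ/, /s/, /v/ (no codas are permitted; onsets are limited to one consonant).
Epenthesis after each stranded consonant: /ŋ/ → /ŋo/, /s/ → /so/, /v/ → /vo/.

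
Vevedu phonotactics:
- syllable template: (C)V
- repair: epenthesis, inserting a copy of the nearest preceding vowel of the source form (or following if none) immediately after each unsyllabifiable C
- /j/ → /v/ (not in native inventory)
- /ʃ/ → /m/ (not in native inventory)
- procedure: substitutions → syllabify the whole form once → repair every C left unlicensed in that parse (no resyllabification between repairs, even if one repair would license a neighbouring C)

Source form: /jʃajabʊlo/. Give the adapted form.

Substitution: /j/ → /v/, /ʃ/ → /m/, giving /vmavabʊlo/.
Under (C)V, the unsyllabifiable consonants are /v/ (no codas are permitted; onsets are limited to one consonant).
Each unlicensed consonant becomes the onset of a new syllable: /v/ → /va/.

vamavabʊlo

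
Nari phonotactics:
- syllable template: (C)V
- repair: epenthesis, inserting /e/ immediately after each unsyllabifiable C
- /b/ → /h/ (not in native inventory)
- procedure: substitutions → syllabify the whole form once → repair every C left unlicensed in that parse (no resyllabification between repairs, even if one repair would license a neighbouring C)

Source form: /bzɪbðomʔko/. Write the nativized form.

Substitution: /b/ → /h/, giving /hzɪhðomʔko/.
Syllabifying with onset maximization leaves /h/, /h/, /m/, /ʔ/ stranded (no codas are permitted; onsets are limited to one consonant).
Inserting the epenthetic vowel yields /h/ → /he/, /h/ → /he/, /m/ → /me/, /ʔ/ → /ʔe/.

hezɪheðomeʔeko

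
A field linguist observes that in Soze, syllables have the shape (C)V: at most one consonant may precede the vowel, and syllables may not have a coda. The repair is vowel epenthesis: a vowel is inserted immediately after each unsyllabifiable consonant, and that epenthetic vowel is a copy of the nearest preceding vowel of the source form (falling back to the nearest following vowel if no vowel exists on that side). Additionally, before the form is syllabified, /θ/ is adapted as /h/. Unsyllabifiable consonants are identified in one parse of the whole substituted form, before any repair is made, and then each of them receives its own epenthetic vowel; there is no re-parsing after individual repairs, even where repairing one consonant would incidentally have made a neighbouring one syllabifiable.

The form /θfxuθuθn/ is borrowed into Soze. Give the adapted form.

Substitution: /θ/ → /h/, giving /hfxuhuhn/.
Under (C)V, the unsyllabifiable consonants are /h/, /f/, /h/, /n/ (no codas are permitted; onsets are limited to one consonant).
Each unlicensed consonant becomes the onset of a new syllable: /h/ → /hu/, /f/ → /fu/, /h/ → /hu/, /n/ → /nu/.

hufuxuhuhunu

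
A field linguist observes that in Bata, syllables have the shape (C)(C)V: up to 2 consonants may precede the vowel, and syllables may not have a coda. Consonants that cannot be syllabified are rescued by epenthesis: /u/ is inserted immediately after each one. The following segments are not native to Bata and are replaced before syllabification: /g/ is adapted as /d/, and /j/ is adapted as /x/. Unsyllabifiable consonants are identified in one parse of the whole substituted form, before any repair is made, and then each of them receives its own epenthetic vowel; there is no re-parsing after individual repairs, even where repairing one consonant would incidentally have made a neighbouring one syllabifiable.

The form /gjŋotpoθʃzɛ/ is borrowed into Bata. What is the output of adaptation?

Substitution: /g/ → /d/, /j/ → /x/, giving /dxŋotpoθʃzɛ/.
Syllabifying with onset maximization leaves /d/, /θ/ stranded (no codas are permitted; onsets may contain at most 2 consonants).
Inserting the epenthetic vowel yields /d/ → /du/, /θ/ → /θu/.

duxŋotpoθuʃzɛ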